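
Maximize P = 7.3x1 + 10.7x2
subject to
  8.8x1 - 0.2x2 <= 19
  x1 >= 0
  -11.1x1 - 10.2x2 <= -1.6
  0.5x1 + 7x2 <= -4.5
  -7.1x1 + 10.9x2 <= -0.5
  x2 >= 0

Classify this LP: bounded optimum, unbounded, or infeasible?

The boundaries 8.8x1 - 0.2x2 = 19 and -11.1x1 - 10.2x2 = -1.6 meet at (9706/4599, -9841/4599), but that point violates x2 ≥ 0. Every candidate vertex is excluded by some other constraint, so the feasible region is empty.

infeasible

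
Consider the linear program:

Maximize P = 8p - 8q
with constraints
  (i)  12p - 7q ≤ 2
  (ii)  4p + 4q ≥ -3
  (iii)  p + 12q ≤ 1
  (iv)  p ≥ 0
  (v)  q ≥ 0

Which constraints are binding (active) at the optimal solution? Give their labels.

Vertices and P = 8p - 8q:
  (31/151, 10/151) → P = 168/151
  (1/6, 0) → P = 4/3
  (0, 1/12) → P = -2/3
  (0, 0) → P = 0

The maximum is at (1/6, 0). Substituting into each constraint, equality holds for (i) and (v); the remaining constraints have slack.

(i) and (v)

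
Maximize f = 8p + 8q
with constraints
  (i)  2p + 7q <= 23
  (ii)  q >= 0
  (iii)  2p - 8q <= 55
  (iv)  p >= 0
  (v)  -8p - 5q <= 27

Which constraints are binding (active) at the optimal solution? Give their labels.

Vertices and f = 8p + 8q:
  (23/2, 0) → f = 92
  (0, 23/7) → f = 184/7
  (0, 0) → f = 0

The maximum is at (23/2, 0). Substituting into each constraint, equality holds for (i) and (ii); the remaining constraints have slack.

(i) and (ii)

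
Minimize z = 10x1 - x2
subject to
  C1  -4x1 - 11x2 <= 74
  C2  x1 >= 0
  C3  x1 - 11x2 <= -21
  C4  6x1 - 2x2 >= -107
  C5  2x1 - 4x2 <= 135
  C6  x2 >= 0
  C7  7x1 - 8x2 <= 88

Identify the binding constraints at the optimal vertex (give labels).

Vertices and z = 10x1 - x2:
  (0, 21/11) → z = -21/11
  (0, 107/2) → z = -107/2
  (1136/69, 235/69) → z = 11125/69
The feasible region is unbounded (it extends along (8, 7), (1, 3)), but z strictly increases along every unbounded feasible direction, so there is no improving ray and the minimum is attained at a vertex.

The minimum is at (0, 107/2). Substituting into each constraint, equality holds for C2 and C4; the remaining constraints have slack.

C2 and C4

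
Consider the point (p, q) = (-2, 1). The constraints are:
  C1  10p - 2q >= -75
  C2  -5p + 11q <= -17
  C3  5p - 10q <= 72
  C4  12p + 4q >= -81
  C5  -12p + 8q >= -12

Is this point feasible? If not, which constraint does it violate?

not feasible — violates C2

Constraint C2: -5p + 11q = 21, which is not ≤ -17. All other constraints are satisfied.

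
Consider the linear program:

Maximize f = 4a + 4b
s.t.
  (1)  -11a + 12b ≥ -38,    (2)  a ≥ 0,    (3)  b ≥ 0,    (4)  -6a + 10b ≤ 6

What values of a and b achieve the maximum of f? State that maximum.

Vertices and f = 4a + 4b:
  (38/11, 0) → f = 152/11
  (226/19, 147/19) → f = 1492/19
  (0, 0) → f = 0
  (0, 3/5) → f = 12/5

At the optimal vertex, -11a + 12b = -38 and -6a + 10b = 6.
Solving simultaneously gives a = 226/19, b = 147/19.

a = 226/19, b = 147/19, maximum f = 1492/19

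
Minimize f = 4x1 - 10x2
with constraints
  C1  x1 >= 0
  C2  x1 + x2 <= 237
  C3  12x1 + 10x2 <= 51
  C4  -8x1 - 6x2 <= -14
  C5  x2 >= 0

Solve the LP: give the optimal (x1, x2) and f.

x1 = 0, x2 = 51/10, minimum f = -51

Extreme points and f = 4x1 - 10x2:
  (0, 51/10) → f = -51
  (0, 7/3) → f = -70/3
  (17/4, 0) → f = 17
  (7/4, 0) → f = 7

The optimum lies where x1 = 0 and 12x1 + 10x2 = 51.
Solving simultaneously gives x1 = 0, x2 = 51/10.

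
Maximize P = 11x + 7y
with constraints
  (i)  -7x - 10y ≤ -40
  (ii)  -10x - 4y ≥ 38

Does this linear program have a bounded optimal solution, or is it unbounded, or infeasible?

From the feasible point (-15/2, 37/4), moving in the direction (-4, 10) keeps every constraint satisfied while P increases without bound.

unbounded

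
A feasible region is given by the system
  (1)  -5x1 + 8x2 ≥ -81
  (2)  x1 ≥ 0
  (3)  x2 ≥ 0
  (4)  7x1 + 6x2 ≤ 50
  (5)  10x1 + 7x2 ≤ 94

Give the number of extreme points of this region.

3

Intersecting each pair of boundary lines and keeping only the points that satisfy every inequality leaves:
  (0, 0)
  (0, 25/3)
  (50/7, 0)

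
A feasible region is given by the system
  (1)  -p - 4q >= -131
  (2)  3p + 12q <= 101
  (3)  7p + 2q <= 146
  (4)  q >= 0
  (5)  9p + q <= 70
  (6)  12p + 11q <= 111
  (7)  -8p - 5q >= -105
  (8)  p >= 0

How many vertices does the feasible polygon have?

5

Of the 27 pairwise boundary intersections, those satisfying every inequality are:
  (221/111, 293/37)
  (0, 101/12)
  (70/9, 0)
  (0, 0)
  (659/87, 53/29)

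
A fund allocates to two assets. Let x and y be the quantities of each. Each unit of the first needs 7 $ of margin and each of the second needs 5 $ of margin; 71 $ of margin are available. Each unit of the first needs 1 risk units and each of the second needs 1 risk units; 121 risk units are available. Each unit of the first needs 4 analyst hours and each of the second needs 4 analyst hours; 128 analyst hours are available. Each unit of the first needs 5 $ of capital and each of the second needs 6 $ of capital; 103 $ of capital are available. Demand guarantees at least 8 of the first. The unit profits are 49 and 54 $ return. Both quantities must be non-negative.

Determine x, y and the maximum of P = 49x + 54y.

x = 8, y = 3, maximum P = 554

Corner points and P = 49x + 54y:
  (71/7, 0) → P = 497
  (8, 0) → P = 392
  (8, 3) → P = 554

The optimum lies where 7x + 5y = 71 and x = 8.
Solving simultaneously gives x = 8, y = 3.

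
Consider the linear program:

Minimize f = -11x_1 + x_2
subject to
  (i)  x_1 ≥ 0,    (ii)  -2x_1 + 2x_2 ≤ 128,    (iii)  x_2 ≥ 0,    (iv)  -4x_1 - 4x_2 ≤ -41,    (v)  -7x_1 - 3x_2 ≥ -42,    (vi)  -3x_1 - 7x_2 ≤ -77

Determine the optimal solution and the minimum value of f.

x_1 = 63/40, x_2 = 413/40, minimum f = -7

Vertices and f = -11x_1 + x_2:
  (0, 14) → f = 14
  (0, 11) → f = 11
  (63/40, 413/40) → f = -7

The optimum lies where -7x_1 - 3x_2 = -42 and -3x_1 - 7x_2 = -77.
Solving simultaneously gives x_1 = 63/40, x_2 = 413/40.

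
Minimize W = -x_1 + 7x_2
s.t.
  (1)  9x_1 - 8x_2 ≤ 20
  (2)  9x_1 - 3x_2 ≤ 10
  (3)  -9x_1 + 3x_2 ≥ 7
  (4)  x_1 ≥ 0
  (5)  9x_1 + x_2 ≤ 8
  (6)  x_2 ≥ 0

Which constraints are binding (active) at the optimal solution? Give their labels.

(3) and (4)

Extreme points and W = -x_1 + 7x_2:
  (0, 7/3) → W = 49/3
  (17/36, 15/4) → W = 232/9
  (0, 8) → W = 56

The minimum is at (0, 7/3). Substituting into each constraint, equality holds for (3) and (4); the remaining constraints have slack.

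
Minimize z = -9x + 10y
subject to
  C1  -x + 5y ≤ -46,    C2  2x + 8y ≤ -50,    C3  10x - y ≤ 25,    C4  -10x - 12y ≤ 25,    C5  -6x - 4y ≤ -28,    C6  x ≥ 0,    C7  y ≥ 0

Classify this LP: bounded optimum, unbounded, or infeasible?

infeasible

The boundaries x = 0 and y = 0 meet at (0, 0), but that point violates -x + 5y ≤ -46. Every candidate vertex is excluded by some other constraint, so the feasible region is empty.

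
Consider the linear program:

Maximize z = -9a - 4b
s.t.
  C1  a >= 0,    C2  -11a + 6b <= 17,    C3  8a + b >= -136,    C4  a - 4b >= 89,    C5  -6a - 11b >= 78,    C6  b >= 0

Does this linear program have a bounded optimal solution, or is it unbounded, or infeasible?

infeasible

The boundaries a = 0 and 8a + b = -136 meet at (0, -136), but that point violates b ≥ 0. Every candidate vertex is excluded by some other constraint, so the feasible region is empty.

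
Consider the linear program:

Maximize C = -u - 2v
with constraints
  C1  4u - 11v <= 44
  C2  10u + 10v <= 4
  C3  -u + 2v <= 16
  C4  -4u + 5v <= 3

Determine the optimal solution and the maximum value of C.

Vertices and C = -u - 2v:
  (242/75, -212/75) → C = 182/75
  (-253/24, -47/6) → C = 629/24
  (-1/9, 23/45) → C = -41/45

The optimum lies where 4u - 11v = 44 and -4u + 5v = 3.
Solving simultaneously gives u = -253/24, v = -47/6.

u = -253/24, v = -47/6, maximum C = 629/24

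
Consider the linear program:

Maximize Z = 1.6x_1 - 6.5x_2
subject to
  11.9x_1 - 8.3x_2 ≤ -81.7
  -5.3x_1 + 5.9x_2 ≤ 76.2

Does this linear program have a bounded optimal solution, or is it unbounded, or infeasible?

From the feasible point (15043/2622, 47377/2622), moving in the direction (-5.9, -5.3) keeps every constraint satisfied while Z increases without bound.

unbounded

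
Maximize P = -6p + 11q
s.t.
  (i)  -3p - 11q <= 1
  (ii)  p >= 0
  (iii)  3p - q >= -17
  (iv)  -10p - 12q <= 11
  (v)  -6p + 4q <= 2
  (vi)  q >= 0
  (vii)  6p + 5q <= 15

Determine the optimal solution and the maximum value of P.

p = 25/27, q = 17/9, maximum P = 137/9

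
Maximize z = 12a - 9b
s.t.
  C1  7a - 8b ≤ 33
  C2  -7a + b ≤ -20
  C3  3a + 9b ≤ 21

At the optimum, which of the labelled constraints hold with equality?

C1 and C3

Extreme points and z = 12a - 9b:
  (127/49, -13/7) → z = 2343/49
  (155/29, 16/29) → z = 1716/29
  (67/22, 29/22) → z = 543/22

The maximum is at (155/29, 16/29). Substituting into each constraint, equality holds for C1 and C3; the remaining constraints have slack.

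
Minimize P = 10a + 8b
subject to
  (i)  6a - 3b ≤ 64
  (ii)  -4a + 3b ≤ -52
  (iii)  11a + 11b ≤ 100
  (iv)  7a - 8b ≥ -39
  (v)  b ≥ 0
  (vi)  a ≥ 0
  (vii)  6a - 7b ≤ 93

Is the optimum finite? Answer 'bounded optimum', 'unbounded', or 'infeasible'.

infeasible

The boundaries 11a + 11b = 100 and 7a - 8b = -39 meet at (371/165, 1129/165), but that point violates -4a + 3b ≤ -52. Every candidate vertex is excluded by some other constraint, so the feasible region is empty.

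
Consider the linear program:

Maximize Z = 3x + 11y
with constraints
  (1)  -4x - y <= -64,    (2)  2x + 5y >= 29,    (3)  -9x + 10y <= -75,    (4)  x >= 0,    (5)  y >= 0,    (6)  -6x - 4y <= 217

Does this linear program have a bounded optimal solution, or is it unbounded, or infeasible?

unbounded

From the feasible point (715/49, 276/49), moving in the direction (1, 0) keeps every constraint satisfied while Z increases without bound.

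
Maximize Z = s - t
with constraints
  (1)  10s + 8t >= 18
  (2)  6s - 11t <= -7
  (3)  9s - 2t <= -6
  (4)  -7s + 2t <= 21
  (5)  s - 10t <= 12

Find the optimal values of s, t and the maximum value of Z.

Corner points and Z = s - t:
  (-3/23, 111/46) → Z = -117/46
  (-33/19, 84/19) → Z = -117/19
  (15/2, 147/4) → Z = -117/4

At the optimal vertex, 10s + 8t = 18 and 9s - 2t = -6.
Solving simultaneously gives s = -3/23, t = 111/46.

s = -3/23, t = 111/46, maximum Z = -117/46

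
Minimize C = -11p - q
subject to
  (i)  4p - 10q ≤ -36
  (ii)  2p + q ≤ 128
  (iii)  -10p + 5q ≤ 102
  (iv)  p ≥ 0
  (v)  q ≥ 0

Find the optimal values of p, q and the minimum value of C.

p = 311/6, q = 73/3, minimum C = -1189/2

Vertices and C = -11p - q:
  (311/6, 73/3) → C = -1189/2
  (0, 18/5) → C = -18/5
  (269/10, 371/5) → C = -3701/10
  (0, 102/5) → C = -102/5

The optimum lies where 4p - 10q = -36 and 2p + q = 128.
Solving simultaneously gives p = 311/6, q = 73/3.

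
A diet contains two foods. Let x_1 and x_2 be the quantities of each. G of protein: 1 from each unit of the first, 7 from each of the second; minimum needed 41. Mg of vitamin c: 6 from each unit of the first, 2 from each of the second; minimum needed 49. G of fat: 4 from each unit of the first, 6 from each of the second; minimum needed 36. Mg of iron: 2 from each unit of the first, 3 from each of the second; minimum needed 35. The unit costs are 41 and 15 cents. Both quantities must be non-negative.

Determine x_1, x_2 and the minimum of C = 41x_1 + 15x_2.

x_1 = 11/2, x_2 = 8, minimum C = 691/2

Extreme points and C = 41x_1 + 15x_2:
  (0, 49/2) → C = 735/2
  (41, 0) → C = 1681
  (122/11, 47/11) → C = 5707/11
  (11/2, 8) → C = 691/2
The feasible region is unbounded (it extends along (0, 1), (1, 0)), but C strictly increases along every unbounded feasible direction, so there is no improving ray and the minimum is attained at a vertex.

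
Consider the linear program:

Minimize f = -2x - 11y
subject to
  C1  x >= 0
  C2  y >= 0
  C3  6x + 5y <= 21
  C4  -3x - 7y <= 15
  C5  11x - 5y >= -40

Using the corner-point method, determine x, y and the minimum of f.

x = 0, y = 21/5, minimum f = -231/5

Vertices and f = -2x - 11y:
  (0, 0) → f = 0
  (0, 21/5) → f = -231/5
  (7/2, 0) → f = -7

At the optimal vertex, x = 0 and 6x + 5y = 21.
Solving simultaneously gives x = 0, y = 21/5.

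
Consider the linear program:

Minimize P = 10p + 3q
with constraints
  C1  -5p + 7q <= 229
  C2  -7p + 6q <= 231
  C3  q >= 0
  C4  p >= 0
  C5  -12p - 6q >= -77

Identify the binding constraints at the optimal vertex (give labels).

C3 and C4

Vertices and P = 10p + 3q:
  (0, 0) → P = 0
  (77/12, 0) → P = 385/6
  (0, 77/6) → P = 77/2

The minimum is at (0, 0). Substituting into each constraint, equality holds for C3 and C4; the remaining constraints have slack.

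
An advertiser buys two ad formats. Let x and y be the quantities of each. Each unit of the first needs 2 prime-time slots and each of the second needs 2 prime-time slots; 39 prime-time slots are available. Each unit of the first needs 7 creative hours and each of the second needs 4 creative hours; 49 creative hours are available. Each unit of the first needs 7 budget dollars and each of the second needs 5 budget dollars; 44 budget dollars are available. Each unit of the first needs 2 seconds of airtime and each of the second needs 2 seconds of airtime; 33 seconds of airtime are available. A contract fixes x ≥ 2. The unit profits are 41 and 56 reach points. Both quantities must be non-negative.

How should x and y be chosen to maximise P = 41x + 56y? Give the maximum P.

Extreme points and P = 41x + 56y:
  (44/7, 0) → P = 1804/7
  (2, 0) → P = 82
  (2, 6) → P = 418

The optimum lies where 7x + 5y = 44 and x = 2.
Solving simultaneously gives x = 2, y = 6.

x = 2, y = 6, maximum P = 418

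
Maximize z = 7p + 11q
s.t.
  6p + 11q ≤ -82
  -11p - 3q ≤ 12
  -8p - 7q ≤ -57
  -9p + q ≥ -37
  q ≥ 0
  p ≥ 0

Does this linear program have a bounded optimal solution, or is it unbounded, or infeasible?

infeasible

The boundaries -8p - 7q = -57 and -9p + q = -37 meet at (316/71, 217/71), but that point violates 6p + 11q ≤ -82. Every candidate vertex is excluded by some other constraint, so the feasible region is empty.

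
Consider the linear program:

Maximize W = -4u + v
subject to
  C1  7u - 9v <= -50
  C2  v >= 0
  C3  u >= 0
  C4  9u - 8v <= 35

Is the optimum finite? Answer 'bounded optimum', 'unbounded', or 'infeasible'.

From the feasible point (0, 50/9), moving in the direction (0, 1) keeps every constraint satisfied while W increases without bound.

unbounded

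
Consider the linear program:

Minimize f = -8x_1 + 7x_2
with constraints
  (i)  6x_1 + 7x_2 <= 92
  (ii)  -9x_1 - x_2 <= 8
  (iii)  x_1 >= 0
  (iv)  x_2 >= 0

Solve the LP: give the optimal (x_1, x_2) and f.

Vertices and f = -8x_1 + 7x_2:
  (0, 92/7) → f = 92
  (46/3, 0) → f = -368/3
  (0, 0) → f = 0

The binding constraints are 6x_1 + 7x_2 = 92 and x_2 = 0.
Solving simultaneously gives x_1 = 46/3, x_2 = 0.

x_1 = 46/3, x_2 = 0, minimum f = -368/3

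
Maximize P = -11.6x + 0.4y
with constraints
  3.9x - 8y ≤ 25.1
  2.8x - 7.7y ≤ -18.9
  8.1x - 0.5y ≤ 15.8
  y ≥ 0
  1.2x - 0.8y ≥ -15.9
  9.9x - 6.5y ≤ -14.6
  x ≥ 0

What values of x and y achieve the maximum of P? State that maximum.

x = 0, y = 19.875, maximum P = 7.95

Extreme points and P = -11.6x + 0.4y:
  (149/829, 2089/829) → P = -4464/4145
  (0, 27/11) → P = 54/55
  (2059/588, 4925/196) → P = -22468/735
  (1100/477, 1526/265) → P = -291532/11925
  (0, 159/8) → P = 159/20

The binding constraints are 1.2x - 0.8y = -15.9 and x = 0.
Solving simultaneously gives x = 0, y = 159/8.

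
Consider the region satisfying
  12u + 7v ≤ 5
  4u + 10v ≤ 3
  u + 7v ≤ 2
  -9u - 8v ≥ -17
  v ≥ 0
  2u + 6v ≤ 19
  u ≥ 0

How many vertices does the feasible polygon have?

5

The feasible vertices (each the meet of two boundaries and inside every other half-plane) are:
  (29/92, 4/23)
  (5/12, 0)
  (1/18, 5/18)
  (0, 2/7)
  (0, 0)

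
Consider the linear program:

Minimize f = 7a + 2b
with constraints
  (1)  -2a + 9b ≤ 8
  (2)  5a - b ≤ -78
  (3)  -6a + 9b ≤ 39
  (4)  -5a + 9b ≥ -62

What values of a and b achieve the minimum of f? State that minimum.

Feasible corners and f = 7a + 2b:
  (-17, -7) → f = -133
  (-191/10, -35/2) → f = -1687/10
  (-101, -63) → f = -833

The optimum lies where -6a + 9b = 39 and -5a + 9b = -62.
Solving simultaneously gives a = -101, b = -63.

a = -101, b = -63, minimum f = -833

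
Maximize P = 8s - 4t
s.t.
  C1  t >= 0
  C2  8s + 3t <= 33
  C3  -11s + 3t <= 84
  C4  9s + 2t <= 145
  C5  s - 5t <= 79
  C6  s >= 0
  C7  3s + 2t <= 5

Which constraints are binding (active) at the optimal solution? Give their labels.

Feasible corners and P = 8s - 4t:
  (0, 0) → P = 0
  (5/3, 0) → P = 40/3
  (0, 5/2) → P = -10

The maximum is at (5/3, 0). Substituting into each constraint, equality holds for C1 and C7; the remaining constraints have slack.

C1 and C7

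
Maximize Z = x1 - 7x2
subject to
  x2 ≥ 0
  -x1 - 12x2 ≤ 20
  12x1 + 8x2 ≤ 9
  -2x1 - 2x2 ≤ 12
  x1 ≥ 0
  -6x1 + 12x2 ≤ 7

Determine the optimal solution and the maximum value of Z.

x1 = 3/4, x2 = 0, maximum Z = 3/4

Extreme points and Z = x1 - 7x2:
  (3/4, 0) → Z = 3/4
  (0, 0) → Z = 0
  (13/48, 23/32) → Z = -457/96
  (0, 7/12) → Z = -49/12

The optimum lies where x2 = 0 and 12x1 + 8x2 = 9.
Solving simultaneously gives x1 = 3/4, x2 = 0.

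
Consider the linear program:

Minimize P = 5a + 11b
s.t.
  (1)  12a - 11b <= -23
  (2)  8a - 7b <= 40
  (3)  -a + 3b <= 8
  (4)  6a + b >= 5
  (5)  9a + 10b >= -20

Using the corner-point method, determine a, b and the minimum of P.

Extreme points and P = 5a + 11b:
  (19/25, 73/25) → P = 898/25
  (16/39, 33/13) → P = 1169/39
  (7/19, 53/19) → P = 618/19

a = 16/39, b = 33/13, minimum P = 1169/39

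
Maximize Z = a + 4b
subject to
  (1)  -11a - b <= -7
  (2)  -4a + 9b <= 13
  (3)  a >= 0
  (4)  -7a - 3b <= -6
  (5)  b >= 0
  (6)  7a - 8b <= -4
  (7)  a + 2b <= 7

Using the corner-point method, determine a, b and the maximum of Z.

Corner points and Z = a + 4b:
  (50/103, 171/103) → Z = 734/103
  (52/95, 93/95) → Z = 424/95
  (37/17, 41/17) → Z = 201/17
  (24/11, 53/22) → Z = 130/11

a = 37/17, b = 41/17, maximum Z = 201/17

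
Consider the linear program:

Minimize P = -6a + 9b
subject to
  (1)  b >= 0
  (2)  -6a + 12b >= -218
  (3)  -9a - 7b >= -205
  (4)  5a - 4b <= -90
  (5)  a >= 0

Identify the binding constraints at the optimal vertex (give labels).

Feasible corners and P = -6a + 9b:
  (190/71, 1835/71) → P = 15375/71
  (0, 205/7) → P = 1845/7
  (0, 45/2) → P = 405/2

The minimum is at (0, 45/2). Substituting into each constraint, equality holds for (4) and (5); the remaining constraints have slack.

(4) and (5)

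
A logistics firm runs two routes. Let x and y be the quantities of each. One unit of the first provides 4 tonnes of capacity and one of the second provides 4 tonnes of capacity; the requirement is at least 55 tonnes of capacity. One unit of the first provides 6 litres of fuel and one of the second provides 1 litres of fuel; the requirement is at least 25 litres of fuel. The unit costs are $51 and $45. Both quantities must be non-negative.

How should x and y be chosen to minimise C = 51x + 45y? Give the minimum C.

x = 9/4, y = 23/2, minimum C = 2529/4

Feasible corners and C = 51x + 45y:
  (0, 25) → C = 1125
  (55/4, 0) → C = 2805/4
  (9/4, 23/2) → C = 2529/4
The feasible region is unbounded (it extends along (0, 1), (1, 0)), but C strictly increases along every unbounded feasible direction, so there is no improving ray and the minimum is attained at a vertex.

The binding constraints are 4x + 4y = 55 and 6x + y = 25.
Solving simultaneously gives x = 9/4, y = 23/2.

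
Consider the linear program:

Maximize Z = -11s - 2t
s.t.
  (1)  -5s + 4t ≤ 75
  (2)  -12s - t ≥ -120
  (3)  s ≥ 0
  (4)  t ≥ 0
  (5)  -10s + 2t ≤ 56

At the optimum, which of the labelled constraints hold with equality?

(3) and (4)

Vertices and Z = -11s - 2t:
  (405/53, 1500/53) → Z = -7455/53
  (0, 75/4) → Z = -75/2
  (10, 0) → Z = -110
  (0, 0) → Z = 0

The maximum is at (0, 0). Substituting into each constraint, equality holds for (3) and (4); the remaining constraints have slack.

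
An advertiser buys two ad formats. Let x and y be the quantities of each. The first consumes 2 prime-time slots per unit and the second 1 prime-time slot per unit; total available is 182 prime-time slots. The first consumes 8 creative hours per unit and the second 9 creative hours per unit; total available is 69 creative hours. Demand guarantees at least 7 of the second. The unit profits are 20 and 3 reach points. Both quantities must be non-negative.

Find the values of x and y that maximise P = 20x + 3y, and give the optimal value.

Extreme points and P = 20x + 3y:
  (0, 23/3) → P = 23
  (0, 7) → P = 21
  (3/4, 7) → P = 36

The optimum lies where 8x + 9y = 69 and y = 7.
Solving simultaneously gives x = 3/4, y = 7.

x = 3/4, y = 7, maximum P = 36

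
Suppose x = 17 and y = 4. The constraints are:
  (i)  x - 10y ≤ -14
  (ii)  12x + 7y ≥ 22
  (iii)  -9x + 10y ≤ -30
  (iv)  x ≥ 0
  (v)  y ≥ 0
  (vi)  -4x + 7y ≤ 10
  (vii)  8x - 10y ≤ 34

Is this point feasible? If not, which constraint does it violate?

not feasible — violates (vii)

Constraint (vii): 8x - 10y = 96, which is not ≤ 34. All other constraints are satisfied.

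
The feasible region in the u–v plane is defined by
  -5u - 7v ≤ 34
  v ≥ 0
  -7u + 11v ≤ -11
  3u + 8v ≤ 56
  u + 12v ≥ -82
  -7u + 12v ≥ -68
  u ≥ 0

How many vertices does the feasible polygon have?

Pairwise boundary intersections that survive every other constraint:
  (11/7, 0)
  (68/7, 0)
  (704/89, 359/89)
  (304/23, 47/23)

4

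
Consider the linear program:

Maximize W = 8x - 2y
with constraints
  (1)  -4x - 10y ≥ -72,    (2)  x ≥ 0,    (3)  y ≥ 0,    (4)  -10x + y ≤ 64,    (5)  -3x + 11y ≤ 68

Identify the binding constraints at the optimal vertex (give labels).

(1) and (3)

Extreme points and W = 8x - 2y:
  (18, 0) → W = 144
  (56/37, 244/37) → W = -40/37
  (0, 0) → W = 0
  (0, 68/11) → W = -136/11

The maximum is at (18, 0). Substituting into each constraint, equality holds for (1) and (3); the remaining constraints have slack.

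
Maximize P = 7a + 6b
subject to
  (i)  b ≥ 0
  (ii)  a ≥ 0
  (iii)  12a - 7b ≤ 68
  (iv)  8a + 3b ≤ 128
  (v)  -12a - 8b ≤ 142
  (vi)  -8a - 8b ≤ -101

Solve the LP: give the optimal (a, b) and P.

a = 0, b = 128/3, maximum P = 256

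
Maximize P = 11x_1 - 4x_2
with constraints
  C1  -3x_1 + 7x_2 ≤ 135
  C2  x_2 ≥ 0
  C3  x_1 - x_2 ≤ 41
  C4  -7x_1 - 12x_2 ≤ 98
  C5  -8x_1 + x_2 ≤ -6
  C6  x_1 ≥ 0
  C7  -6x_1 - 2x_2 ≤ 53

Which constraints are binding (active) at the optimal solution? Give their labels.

Feasible corners and P = 11x_1 - 4x_2:
  (211/2, 129/2) → P = 1805/2
  (177/53, 1098/53) → P = -2445/53
  (41, 0) → P = 451
  (3/4, 0) → P = 33/4

The maximum is at (211/2, 129/2). Substituting into each constraint, equality holds for C1 and C3; the remaining constraints have slack.

C1 and C3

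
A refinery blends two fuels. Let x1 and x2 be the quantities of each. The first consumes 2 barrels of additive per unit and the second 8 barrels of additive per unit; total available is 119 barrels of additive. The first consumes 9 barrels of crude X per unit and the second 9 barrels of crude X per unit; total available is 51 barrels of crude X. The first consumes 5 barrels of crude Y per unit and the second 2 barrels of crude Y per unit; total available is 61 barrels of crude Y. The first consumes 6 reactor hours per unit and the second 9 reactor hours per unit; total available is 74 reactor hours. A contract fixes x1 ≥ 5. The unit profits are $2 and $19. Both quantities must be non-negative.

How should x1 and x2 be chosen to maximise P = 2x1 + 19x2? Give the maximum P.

Feasible corners and P = 2x1 + 19x2:
  (17/3, 0) → P = 34/3
  (5, 0) → P = 10
  (5, 2/3) → P = 68/3

The binding constraints are 9x1 + 9x2 = 51 and x1 = 5.
Solving simultaneously gives x1 = 5, x2 = 2/3.

x1 = 5, x2 = 2/3, maximum P = 68/3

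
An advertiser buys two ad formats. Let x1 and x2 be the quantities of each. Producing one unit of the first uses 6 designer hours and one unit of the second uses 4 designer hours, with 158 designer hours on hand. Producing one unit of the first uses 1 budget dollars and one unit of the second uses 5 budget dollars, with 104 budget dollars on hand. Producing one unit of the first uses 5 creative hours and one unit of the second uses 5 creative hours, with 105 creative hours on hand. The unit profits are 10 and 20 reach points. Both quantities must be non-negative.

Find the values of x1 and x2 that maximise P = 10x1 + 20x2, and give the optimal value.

x1 = 1/4, x2 = 83/4, maximum P = 835/2

Extreme points and P = 10x1 + 20x2:
  (0, 0) → P = 0
  (0, 104/5) → P = 416
  (21, 0) → P = 210
  (1/4, 83/4) → P = 835/2

The binding constraints are x1 + 5x2 = 104 and 5x1 + 5x2 = 105.
Solving simultaneously gives x1 = 1/4, x2 = 83/4.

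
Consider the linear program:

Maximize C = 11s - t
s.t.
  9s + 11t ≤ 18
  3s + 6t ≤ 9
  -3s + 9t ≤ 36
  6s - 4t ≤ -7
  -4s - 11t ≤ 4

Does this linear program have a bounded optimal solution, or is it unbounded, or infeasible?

Corner points and C = 11s - t:
  (-3, 3) → C = -36
  (-1/8, 25/16) → C = -47/16
  (-144/23, 44/23) → C = -1628/23
  (-93/82, 2/41) → C = -1027/82
The feasible region has finitely many vertices and no improving ray; the maximum is -47/16 at (-1/8, 25/16).

bounded optimum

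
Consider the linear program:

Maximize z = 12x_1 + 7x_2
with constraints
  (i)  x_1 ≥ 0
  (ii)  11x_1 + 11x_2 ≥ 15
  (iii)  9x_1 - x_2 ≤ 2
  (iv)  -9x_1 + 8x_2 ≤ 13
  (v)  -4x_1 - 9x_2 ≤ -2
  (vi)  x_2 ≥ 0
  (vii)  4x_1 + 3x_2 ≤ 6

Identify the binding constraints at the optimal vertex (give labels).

(iii) and (vii)

Extreme points and z = 12x_1 + 7x_2:
  (0, 15/11) → z = 105/11
  (0, 13/8) → z = 91/8
  (37/110, 113/110) → z = 247/22
  (12/31, 46/31) → z = 466/31
  (9/59, 106/59) → z = 850/59

The maximum is at (12/31, 46/31). Substituting into each constraint, equality holds for (iii) and (vii); the remaining constraints have slack.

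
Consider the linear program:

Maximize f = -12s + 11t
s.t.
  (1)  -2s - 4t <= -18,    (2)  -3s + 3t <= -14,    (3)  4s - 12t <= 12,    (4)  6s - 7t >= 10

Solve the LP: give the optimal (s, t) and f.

s = 55/9, t = 13/9, maximum f = -517/9

Extreme points and f = -12s + 11t:
  (55/9, 13/9) → f = -517/9
  (33/5, 6/5) → f = -66
  (68/3, 18) → f = -74
The feasible region is unbounded (it extends along (3, 1), (7, 6)), but f strictly decreases along every unbounded feasible direction, so there is no improving ray and the maximum is attained at a vertex.

The binding constraints are -2s - 4t = -18 and -3s + 3t = -14.
Solving simultaneously gives s = 55/9, t = 13/9.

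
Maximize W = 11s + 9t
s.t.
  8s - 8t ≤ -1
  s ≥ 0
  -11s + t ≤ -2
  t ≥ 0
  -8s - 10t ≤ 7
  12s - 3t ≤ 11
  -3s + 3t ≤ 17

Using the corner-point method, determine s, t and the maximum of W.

Extreme points and W = 11s + 9t:
  (17/80, 27/80) → W = 43/8
  (91/72, 25/18) → W = 1901/72
  (23/30, 193/30) → W = 199/3
  (28/9, 79/9) → W = 1019/9

At the optimal vertex, 12s - 3t = 11 and -3s + 3t = 17.
Solving simultaneously gives s = 28/9, t = 79/9.

s = 28/9, t = 79/9, maximum W = 1019/9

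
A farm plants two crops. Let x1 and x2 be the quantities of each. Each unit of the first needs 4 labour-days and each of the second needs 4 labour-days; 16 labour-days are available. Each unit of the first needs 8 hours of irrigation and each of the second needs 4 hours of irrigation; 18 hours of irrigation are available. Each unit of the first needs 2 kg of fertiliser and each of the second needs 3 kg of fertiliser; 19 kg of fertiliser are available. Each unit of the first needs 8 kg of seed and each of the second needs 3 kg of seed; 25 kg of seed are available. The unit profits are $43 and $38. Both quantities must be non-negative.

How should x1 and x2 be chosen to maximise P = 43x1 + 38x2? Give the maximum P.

Vertices and P = 43x1 + 38x2:
  (0, 0) → P = 0
  (0, 4) → P = 152
  (9/4, 0) → P = 387/4
  (1/2, 7/2) → P = 309/2

x1 = 1/2, x2 = 7/2, maximum P = 309/2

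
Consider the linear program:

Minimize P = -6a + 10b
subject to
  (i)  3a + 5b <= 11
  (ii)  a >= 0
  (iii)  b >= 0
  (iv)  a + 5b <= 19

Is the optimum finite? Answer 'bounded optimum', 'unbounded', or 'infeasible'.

Extreme points and P = -6a + 10b:
  (0, 11/5) → P = 22
  (11/3, 0) → P = -22
  (0, 0) → P = 0
The feasible region has finitely many vertices and no improving ray; the minimum is -22 at (11/3, 0).

bounded optimum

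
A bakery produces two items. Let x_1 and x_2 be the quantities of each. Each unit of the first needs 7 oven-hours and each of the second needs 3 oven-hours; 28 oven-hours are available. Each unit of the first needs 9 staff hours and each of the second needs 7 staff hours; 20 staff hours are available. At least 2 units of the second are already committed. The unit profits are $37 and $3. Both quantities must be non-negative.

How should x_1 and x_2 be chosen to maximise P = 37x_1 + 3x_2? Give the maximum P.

x_1 = 2/3, x_2 = 2, maximum P = 92/3

The binding constraints are 9x_1 + 7x_2 = 20 and x_2 = 2.
Solving simultaneously gives x_1 = 2/3, x_2 = 2.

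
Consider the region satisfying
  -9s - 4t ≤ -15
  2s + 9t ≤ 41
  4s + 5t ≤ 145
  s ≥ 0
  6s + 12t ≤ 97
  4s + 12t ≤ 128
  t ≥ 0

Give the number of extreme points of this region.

Of the 21 pairwise boundary intersections, those satisfying every inequality are:
  (0, 15/4)
  (5/3, 0)
  (0, 41/9)
  (127/10, 26/15)
  (97/6, 0)

5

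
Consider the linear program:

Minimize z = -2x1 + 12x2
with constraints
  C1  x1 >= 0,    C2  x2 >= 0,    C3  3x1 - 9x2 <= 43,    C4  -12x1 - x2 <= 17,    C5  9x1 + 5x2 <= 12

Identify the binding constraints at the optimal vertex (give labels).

Corner points and z = -2x1 + 12x2:
  (0, 0) → z = 0
  (0, 12/5) → z = 144/5
  (4/3, 0) → z = -8/3

The minimum is at (4/3, 0). Substituting into each constraint, equality holds for C2 and C5; the remaining constraints have slack.

C2 and C5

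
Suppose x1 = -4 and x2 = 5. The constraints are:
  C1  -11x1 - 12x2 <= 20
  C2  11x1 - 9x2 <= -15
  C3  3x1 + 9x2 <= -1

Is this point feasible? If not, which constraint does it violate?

not feasible — violates C3

Constraint C3: 3x1 + 9x2 = 33, which is not ≤ -1. All other constraints are satisfied.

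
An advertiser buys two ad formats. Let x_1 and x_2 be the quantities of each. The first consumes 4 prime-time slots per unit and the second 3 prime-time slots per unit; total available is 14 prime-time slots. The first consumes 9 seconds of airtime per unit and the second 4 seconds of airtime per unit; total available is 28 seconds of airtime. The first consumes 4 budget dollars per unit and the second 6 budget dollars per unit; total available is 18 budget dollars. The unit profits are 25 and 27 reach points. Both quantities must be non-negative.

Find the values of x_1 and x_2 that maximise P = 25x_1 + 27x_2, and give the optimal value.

Vertices and P = 25x_1 + 27x_2:
  (0, 0) → P = 0
  (0, 3) → P = 81
  (28/9, 0) → P = 700/9
  (28/11, 14/11) → P = 98
  (5/2, 4/3) → P = 197/2

x_1 = 5/2, x_2 = 4/3, maximum P = 197/2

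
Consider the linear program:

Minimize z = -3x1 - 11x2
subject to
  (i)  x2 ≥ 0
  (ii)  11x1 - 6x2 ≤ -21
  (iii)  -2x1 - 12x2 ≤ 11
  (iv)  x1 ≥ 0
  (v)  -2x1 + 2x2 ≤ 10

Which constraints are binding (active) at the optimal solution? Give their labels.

Feasible corners and z = -3x1 - 11x2:
  (0, 7/2) → z = -77/2
  (9/5, 34/5) → z = -401/5
  (0, 5) → z = -55

The minimum is at (9/5, 34/5). Substituting into each constraint, equality holds for (ii) and (v); the remaining constraints have slack.

(ii) and (v)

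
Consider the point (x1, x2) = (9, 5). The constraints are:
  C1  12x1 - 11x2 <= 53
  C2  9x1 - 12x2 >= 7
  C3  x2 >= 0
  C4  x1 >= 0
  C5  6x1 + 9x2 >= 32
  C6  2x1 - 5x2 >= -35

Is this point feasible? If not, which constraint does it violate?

feasible

C1: 53 ≤ 53 ✓
C2: 21 ≥ 7 ✓
C3: 5 ≥ 0 ✓
C4: 9 ≥ 0 ✓
C5: 99 ≥ 32 ✓
C6: -7 ≥ -35 ✓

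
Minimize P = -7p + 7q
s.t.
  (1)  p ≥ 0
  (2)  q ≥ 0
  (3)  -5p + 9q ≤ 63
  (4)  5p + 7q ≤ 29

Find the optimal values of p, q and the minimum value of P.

Extreme points and P = -7p + 7q:
  (0, 0) → P = 0
  (0, 29/7) → P = 29
  (29/5, 0) → P = -203/5

At the optimal vertex, q = 0 and 5p + 7q = 29.
Solving simultaneously gives p = 29/5, q = 0.

p = 29/5, q = 0, minimum P = -203/5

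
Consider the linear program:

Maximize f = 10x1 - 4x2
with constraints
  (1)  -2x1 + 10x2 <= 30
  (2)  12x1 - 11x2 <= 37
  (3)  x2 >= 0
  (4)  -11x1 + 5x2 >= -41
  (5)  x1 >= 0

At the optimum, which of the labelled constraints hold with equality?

(1) and (4)

Corner points and f = 10x1 - 4x2:
  (28/5, 103/25) → f = 988/25
  (0, 3) → f = -12
  (37/12, 0) → f = 185/6
  (266/61, 85/61) → f = 2320/61
  (0, 0) → f = 0

The maximum is at (28/5, 103/25). Substituting into each constraint, equality holds for (1) and (4); the remaining constraints have slack.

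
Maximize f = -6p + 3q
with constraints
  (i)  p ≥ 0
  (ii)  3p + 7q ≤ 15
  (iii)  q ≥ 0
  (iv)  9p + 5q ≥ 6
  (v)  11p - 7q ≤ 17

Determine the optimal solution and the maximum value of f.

p = 0, q = 15/7, maximum f = 45/7

Extreme points and f = -6p + 3q:
  (0, 15/7) → f = 45/7
  (0, 6/5) → f = 18/5
  (16/7, 57/49) → f = -501/49
  (2/3, 0) → f = -4
  (17/11, 0) → f = -102/11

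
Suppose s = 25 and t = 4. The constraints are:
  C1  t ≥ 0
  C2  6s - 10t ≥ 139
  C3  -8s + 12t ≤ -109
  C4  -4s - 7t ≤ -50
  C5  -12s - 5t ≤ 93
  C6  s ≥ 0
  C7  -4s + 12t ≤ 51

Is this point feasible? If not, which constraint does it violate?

Constraint C2: 6s - 10t = 110, which is not ≥ 139. All other constraints are satisfied.

not feasible — violates C2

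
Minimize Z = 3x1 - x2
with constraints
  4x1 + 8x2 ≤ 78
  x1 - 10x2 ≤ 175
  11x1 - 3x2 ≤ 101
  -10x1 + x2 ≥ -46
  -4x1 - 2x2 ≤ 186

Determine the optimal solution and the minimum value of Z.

Extreme points and Z = 3x1 - x2:
  (223/42, 149/21) → Z = 53/6
  (-137/2, 44) → Z = -499/2
  (95/33, -568/33) → Z = 853/33
  (-755/21, -443/21) → Z = -1822/21

x1 = -137/2, x2 = 44, minimum Z = -499/2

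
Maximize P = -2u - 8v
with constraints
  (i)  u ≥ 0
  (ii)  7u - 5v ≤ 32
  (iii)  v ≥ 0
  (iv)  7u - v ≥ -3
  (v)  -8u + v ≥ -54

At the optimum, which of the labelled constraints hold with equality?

Vertices and P = -2u - 8v:
  (0, 0) → P = 0
  (0, 3) → P = -24
  (32/7, 0) → P = -64/7
  (238/33, 122/33) → P = -44
  (57, 402) → P = -3330

The maximum is at (0, 0). Substituting into each constraint, equality holds for (i) and (iii); the remaining constraints have slack.

(i) and (iii)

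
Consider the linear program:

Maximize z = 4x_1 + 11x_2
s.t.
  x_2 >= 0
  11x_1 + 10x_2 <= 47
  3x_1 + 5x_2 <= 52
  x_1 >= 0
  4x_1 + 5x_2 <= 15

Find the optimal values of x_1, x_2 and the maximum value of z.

Corner points and z = 4x_1 + 11x_2:
  (0, 0) → z = 0
  (15/4, 0) → z = 15
  (0, 3) → z = 33

x_1 = 0, x_2 = 3, maximum z = 33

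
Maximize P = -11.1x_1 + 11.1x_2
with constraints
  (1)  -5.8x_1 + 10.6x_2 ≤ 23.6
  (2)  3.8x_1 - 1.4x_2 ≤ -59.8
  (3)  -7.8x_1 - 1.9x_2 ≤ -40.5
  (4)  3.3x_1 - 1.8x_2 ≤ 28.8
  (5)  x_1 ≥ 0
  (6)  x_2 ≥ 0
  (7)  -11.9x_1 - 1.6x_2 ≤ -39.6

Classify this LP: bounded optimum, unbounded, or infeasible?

infeasible

The boundaries -5.8x_1 + 10.6x_2 = 23.6 and -7.8x_1 - 1.9x_2 = -40.5 meet at (19223/4685, 20949/4685), but that point violates 3.8x_1 - 1.4x_2 ≤ -59.8. Every candidate vertex is excluded by some other constraint, so the feasible region is empty.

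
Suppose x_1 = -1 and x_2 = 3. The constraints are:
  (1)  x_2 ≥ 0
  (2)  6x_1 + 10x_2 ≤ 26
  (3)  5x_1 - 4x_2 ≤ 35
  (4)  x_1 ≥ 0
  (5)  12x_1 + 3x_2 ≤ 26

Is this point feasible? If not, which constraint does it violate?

not feasible — violates (4)

Constraint (4): x_1 = -1, which is not ≥ 0. All other constraints are satisfied.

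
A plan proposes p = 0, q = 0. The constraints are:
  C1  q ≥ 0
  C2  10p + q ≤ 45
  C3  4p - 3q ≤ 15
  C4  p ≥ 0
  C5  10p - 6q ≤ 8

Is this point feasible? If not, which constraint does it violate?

feasible

C1: 0 ≥ 0 ✓
C2: 0 ≤ 45 ✓
C3: 0 ≤ 15 ✓
C4: 0 ≥ 0 ✓
C5: 0 ≤ 8 ✓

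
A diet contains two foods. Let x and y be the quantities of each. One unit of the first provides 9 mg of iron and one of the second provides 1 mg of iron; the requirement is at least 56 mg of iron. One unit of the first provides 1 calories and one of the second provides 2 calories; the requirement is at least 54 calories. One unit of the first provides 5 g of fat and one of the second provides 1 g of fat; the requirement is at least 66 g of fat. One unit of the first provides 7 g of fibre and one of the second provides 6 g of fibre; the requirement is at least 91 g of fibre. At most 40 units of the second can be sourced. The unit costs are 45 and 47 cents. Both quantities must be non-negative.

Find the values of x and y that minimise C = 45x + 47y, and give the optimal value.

x = 26/3, y = 68/3, minimum C = 4366/3

Feasible corners and C = 45x + 47y:
  (54, 0) → C = 2430
  (26/3, 68/3) → C = 4366/3
  (26/5, 40) → C = 2114
The feasible region is unbounded (it extends along (1, 0)), but C strictly increases along every unbounded feasible direction, so there is no improving ray and the minimum is attained at a vertex.

The optimum lies where x + 2y = 54 and 5x + y = 66.
Solving simultaneously gives x = 26/3, y = 68/3.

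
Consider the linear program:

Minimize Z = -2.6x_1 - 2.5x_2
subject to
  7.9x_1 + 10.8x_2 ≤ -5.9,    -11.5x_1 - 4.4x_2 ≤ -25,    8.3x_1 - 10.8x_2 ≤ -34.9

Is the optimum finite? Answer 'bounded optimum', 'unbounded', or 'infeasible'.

infeasible

The boundaries 7.9x_1 + 10.8x_2 = -5.9 and -11.5x_1 - 4.4x_2 = -25 meet at (7399/2236, -26535/8944), but that point violates 8.3x_1 - 10.8x_2 ≤ -34.9. Every candidate vertex is excluded by some other constraint, so the feasible region is empty.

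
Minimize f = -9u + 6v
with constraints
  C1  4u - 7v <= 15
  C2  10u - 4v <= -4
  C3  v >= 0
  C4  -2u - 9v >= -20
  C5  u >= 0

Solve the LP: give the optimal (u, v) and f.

Vertices and f = -9u + 6v:
  (22/49, 104/49) → f = 426/49
  (0, 1) → f = 6
  (0, 20/9) → f = 40/3

The optimum lies where 10u - 4v = -4 and u = 0.
Solving simultaneously gives u = 0, v = 1.

u = 0, v = 1, minimum f = 6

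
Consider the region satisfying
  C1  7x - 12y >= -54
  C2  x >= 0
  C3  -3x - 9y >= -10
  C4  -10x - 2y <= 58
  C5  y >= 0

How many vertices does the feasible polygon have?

Pairwise boundary intersections that survive every other constraint:
  (0, 10/9)
  (0, 0)
  (10/3, 0)

3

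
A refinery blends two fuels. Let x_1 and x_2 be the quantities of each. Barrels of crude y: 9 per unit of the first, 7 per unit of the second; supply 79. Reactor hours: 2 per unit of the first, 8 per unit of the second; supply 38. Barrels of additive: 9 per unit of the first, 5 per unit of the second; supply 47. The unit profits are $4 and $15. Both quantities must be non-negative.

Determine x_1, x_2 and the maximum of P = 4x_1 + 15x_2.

x_1 = 3, x_2 = 4, maximum P = 72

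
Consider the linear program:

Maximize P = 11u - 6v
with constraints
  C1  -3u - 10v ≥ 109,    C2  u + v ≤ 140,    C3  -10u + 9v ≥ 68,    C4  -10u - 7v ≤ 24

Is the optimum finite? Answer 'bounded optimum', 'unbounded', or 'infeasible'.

infeasible

The boundaries -3u - 10v = 109 and u + v = 140 meet at (1509/7, -529/7), but that point violates -10u + 9v ≥ 68. Every candidate vertex is excluded by some other constraint, so the feasible region is empty.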